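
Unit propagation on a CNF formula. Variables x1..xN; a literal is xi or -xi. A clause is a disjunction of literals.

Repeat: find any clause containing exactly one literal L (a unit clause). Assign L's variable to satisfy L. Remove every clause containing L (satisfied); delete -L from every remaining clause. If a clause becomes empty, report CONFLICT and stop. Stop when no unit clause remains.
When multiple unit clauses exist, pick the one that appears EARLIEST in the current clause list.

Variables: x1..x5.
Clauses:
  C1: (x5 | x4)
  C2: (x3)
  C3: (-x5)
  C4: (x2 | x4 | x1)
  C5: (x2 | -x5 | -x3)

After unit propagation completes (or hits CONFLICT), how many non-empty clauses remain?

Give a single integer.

Answer: 0

Derivation:
unit clause [3] forces x3=T; simplify:
  drop -3 from [2, -5, -3] -> [2, -5]
  satisfied 1 clause(s); 4 remain; assigned so far: [3]
unit clause [-5] forces x5=F; simplify:
  drop 5 from [5, 4] -> [4]
  satisfied 2 clause(s); 2 remain; assigned so far: [3, 5]
unit clause [4] forces x4=T; simplify:
  satisfied 2 clause(s); 0 remain; assigned so far: [3, 4, 5]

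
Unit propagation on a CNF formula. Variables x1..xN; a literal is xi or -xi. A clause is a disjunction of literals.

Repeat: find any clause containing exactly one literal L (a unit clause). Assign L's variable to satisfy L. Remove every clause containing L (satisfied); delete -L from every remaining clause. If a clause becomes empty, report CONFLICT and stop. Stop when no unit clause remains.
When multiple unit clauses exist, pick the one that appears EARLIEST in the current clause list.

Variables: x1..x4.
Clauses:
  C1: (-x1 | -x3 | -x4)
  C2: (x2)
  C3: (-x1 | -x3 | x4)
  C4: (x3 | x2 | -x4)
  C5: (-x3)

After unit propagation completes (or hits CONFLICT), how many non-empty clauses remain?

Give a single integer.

unit clause [2] forces x2=T; simplify:
  satisfied 2 clause(s); 3 remain; assigned so far: [2]
unit clause [-3] forces x3=F; simplify:
  satisfied 3 clause(s); 0 remain; assigned so far: [2, 3]

Answer: 0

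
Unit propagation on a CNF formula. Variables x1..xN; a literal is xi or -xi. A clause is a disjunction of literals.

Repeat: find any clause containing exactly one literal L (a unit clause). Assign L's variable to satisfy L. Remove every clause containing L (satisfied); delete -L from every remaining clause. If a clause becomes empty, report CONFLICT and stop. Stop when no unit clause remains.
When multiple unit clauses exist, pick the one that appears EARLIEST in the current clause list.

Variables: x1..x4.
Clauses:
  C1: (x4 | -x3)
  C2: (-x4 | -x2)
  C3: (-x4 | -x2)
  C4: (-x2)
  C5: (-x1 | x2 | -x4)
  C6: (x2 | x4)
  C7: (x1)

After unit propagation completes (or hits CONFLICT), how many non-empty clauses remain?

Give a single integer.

unit clause [-2] forces x2=F; simplify:
  drop 2 from [-1, 2, -4] -> [-1, -4]
  drop 2 from [2, 4] -> [4]
  satisfied 3 clause(s); 4 remain; assigned so far: [2]
unit clause [4] forces x4=T; simplify:
  drop -4 from [-1, -4] -> [-1]
  satisfied 2 clause(s); 2 remain; assigned so far: [2, 4]
unit clause [-1] forces x1=F; simplify:
  drop 1 from [1] -> [] (empty!)
  satisfied 1 clause(s); 1 remain; assigned so far: [1, 2, 4]
CONFLICT (empty clause)

Answer: 0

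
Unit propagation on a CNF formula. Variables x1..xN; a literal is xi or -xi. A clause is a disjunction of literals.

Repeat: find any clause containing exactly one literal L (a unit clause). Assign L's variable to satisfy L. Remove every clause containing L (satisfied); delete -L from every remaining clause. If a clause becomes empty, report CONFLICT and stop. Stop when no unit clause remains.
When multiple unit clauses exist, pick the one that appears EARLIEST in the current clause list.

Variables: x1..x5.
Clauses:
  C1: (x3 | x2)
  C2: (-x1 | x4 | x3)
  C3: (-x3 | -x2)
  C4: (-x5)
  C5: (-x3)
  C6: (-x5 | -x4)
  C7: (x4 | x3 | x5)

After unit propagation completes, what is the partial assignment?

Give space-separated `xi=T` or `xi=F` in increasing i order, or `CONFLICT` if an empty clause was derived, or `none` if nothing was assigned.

unit clause [-5] forces x5=F; simplify:
  drop 5 from [4, 3, 5] -> [4, 3]
  satisfied 2 clause(s); 5 remain; assigned so far: [5]
unit clause [-3] forces x3=F; simplify:
  drop 3 from [3, 2] -> [2]
  drop 3 from [-1, 4, 3] -> [-1, 4]
  drop 3 from [4, 3] -> [4]
  satisfied 2 clause(s); 3 remain; assigned so far: [3, 5]
unit clause [2] forces x2=T; simplify:
  satisfied 1 clause(s); 2 remain; assigned so far: [2, 3, 5]
unit clause [4] forces x4=T; simplify:
  satisfied 2 clause(s); 0 remain; assigned so far: [2, 3, 4, 5]

Answer: x2=T x3=F x4=T x5=F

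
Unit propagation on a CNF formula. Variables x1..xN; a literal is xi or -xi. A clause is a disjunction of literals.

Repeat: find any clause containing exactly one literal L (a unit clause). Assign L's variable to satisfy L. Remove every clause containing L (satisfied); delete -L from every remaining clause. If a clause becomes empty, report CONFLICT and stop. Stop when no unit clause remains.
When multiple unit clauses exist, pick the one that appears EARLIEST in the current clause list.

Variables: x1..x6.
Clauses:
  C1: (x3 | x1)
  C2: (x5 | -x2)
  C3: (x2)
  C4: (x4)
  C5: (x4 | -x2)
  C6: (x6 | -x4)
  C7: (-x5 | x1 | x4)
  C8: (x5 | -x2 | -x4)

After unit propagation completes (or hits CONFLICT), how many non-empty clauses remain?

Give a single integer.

unit clause [2] forces x2=T; simplify:
  drop -2 from [5, -2] -> [5]
  drop -2 from [4, -2] -> [4]
  drop -2 from [5, -2, -4] -> [5, -4]
  satisfied 1 clause(s); 7 remain; assigned so far: [2]
unit clause [5] forces x5=T; simplify:
  drop -5 from [-5, 1, 4] -> [1, 4]
  satisfied 2 clause(s); 5 remain; assigned so far: [2, 5]
unit clause [4] forces x4=T; simplify:
  drop -4 from [6, -4] -> [6]
  satisfied 3 clause(s); 2 remain; assigned so far: [2, 4, 5]
unit clause [6] forces x6=T; simplify:
  satisfied 1 clause(s); 1 remain; assigned so far: [2, 4, 5, 6]

Answer: 1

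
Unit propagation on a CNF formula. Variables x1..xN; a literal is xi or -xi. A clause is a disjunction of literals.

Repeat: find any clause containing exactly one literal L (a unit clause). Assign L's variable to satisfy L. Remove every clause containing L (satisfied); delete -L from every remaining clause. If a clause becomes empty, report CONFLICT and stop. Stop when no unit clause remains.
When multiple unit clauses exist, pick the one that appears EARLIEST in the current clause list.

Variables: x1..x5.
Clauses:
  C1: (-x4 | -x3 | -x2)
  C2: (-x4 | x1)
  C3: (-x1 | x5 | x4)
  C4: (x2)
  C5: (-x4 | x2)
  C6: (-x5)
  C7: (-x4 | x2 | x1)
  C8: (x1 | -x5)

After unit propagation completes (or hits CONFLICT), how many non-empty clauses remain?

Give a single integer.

Answer: 3

Derivation:
unit clause [2] forces x2=T; simplify:
  drop -2 from [-4, -3, -2] -> [-4, -3]
  satisfied 3 clause(s); 5 remain; assigned so far: [2]
unit clause [-5] forces x5=F; simplify:
  drop 5 from [-1, 5, 4] -> [-1, 4]
  satisfied 2 clause(s); 3 remain; assigned so far: [2, 5]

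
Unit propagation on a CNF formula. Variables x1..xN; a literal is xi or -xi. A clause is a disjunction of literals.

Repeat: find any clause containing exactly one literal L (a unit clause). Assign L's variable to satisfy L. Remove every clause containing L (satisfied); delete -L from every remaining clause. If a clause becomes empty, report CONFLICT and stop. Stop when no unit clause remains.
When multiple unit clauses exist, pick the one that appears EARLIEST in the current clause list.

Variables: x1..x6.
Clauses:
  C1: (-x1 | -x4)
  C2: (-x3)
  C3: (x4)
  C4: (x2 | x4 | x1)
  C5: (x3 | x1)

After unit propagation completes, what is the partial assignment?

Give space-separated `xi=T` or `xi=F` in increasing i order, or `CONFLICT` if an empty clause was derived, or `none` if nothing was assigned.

unit clause [-3] forces x3=F; simplify:
  drop 3 from [3, 1] -> [1]
  satisfied 1 clause(s); 4 remain; assigned so far: [3]
unit clause [4] forces x4=T; simplify:
  drop -4 from [-1, -4] -> [-1]
  satisfied 2 clause(s); 2 remain; assigned so far: [3, 4]
unit clause [-1] forces x1=F; simplify:
  drop 1 from [1] -> [] (empty!)
  satisfied 1 clause(s); 1 remain; assigned so far: [1, 3, 4]
CONFLICT (empty clause)

Answer: CONFLICT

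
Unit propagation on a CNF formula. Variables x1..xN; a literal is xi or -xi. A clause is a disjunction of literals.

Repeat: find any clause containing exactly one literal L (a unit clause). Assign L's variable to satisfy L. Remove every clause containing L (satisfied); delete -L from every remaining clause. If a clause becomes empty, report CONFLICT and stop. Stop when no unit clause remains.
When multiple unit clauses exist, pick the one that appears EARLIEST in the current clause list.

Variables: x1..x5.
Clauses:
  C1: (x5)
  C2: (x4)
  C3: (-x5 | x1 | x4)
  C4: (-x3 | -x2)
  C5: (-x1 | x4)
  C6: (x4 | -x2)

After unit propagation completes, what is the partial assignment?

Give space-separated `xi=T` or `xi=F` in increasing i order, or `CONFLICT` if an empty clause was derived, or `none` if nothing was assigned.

unit clause [5] forces x5=T; simplify:
  drop -5 from [-5, 1, 4] -> [1, 4]
  satisfied 1 clause(s); 5 remain; assigned so far: [5]
unit clause [4] forces x4=T; simplify:
  satisfied 4 clause(s); 1 remain; assigned so far: [4, 5]

Answer: x4=T x5=T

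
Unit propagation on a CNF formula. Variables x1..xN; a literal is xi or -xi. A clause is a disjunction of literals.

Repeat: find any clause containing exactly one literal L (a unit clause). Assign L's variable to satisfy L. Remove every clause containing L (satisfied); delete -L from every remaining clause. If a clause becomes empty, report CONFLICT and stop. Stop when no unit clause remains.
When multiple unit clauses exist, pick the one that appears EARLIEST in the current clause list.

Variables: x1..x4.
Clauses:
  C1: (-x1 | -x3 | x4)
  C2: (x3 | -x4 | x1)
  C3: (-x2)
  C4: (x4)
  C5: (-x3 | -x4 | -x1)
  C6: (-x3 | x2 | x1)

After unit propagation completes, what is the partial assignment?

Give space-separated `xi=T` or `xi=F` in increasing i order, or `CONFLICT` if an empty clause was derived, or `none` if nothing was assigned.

Answer: x2=F x4=T

Derivation:
unit clause [-2] forces x2=F; simplify:
  drop 2 from [-3, 2, 1] -> [-3, 1]
  satisfied 1 clause(s); 5 remain; assigned so far: [2]
unit clause [4] forces x4=T; simplify:
  drop -4 from [3, -4, 1] -> [3, 1]
  drop -4 from [-3, -4, -1] -> [-3, -1]
  satisfied 2 clause(s); 3 remain; assigned so far: [2, 4]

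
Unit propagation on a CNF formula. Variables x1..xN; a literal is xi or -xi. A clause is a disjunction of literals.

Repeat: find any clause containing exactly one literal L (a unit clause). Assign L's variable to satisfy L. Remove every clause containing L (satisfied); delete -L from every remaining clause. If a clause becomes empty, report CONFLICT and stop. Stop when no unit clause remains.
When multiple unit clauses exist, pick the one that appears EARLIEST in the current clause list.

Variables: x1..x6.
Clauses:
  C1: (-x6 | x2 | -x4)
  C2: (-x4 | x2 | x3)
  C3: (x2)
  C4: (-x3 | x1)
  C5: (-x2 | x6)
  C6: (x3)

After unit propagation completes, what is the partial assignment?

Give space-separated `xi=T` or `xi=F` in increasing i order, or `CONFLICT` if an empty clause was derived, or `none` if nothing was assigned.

Answer: x1=T x2=T x3=T x6=T

Derivation:
unit clause [2] forces x2=T; simplify:
  drop -2 from [-2, 6] -> [6]
  satisfied 3 clause(s); 3 remain; assigned so far: [2]
unit clause [6] forces x6=T; simplify:
  satisfied 1 clause(s); 2 remain; assigned so far: [2, 6]
unit clause [3] forces x3=T; simplify:
  drop -3 from [-3, 1] -> [1]
  satisfied 1 clause(s); 1 remain; assigned so far: [2, 3, 6]
unit clause [1] forces x1=T; simplify:
  satisfied 1 clause(s); 0 remain; assigned so far: [1, 2, 3, 6]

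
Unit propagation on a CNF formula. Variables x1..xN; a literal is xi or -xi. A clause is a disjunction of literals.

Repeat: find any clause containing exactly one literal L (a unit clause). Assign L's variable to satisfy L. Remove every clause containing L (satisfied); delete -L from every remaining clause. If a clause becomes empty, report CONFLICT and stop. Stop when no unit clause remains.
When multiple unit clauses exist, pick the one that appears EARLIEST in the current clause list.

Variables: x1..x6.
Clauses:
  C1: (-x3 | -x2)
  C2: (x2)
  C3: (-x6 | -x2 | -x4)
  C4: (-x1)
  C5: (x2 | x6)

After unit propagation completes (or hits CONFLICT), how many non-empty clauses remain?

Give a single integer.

Answer: 1

Derivation:
unit clause [2] forces x2=T; simplify:
  drop -2 from [-3, -2] -> [-3]
  drop -2 from [-6, -2, -4] -> [-6, -4]
  satisfied 2 clause(s); 3 remain; assigned so far: [2]
unit clause [-3] forces x3=F; simplify:
  satisfied 1 clause(s); 2 remain; assigned so far: [2, 3]
unit clause [-1] forces x1=F; simplify:
  satisfied 1 clause(s); 1 remain; assigned so far: [1, 2, 3]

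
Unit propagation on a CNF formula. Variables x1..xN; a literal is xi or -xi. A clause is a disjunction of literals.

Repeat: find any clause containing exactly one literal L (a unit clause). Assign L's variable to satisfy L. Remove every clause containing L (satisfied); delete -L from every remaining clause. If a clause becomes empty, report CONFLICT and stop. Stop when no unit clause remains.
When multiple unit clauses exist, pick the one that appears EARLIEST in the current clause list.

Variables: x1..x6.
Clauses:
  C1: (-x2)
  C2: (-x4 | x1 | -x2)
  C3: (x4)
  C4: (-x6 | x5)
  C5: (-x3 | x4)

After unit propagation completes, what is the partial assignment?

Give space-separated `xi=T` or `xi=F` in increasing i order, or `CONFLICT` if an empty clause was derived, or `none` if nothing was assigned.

Answer: x2=F x4=T

Derivation:
unit clause [-2] forces x2=F; simplify:
  satisfied 2 clause(s); 3 remain; assigned so far: [2]
unit clause [4] forces x4=T; simplify:
  satisfied 2 clause(s); 1 remain; assigned so far: [2, 4]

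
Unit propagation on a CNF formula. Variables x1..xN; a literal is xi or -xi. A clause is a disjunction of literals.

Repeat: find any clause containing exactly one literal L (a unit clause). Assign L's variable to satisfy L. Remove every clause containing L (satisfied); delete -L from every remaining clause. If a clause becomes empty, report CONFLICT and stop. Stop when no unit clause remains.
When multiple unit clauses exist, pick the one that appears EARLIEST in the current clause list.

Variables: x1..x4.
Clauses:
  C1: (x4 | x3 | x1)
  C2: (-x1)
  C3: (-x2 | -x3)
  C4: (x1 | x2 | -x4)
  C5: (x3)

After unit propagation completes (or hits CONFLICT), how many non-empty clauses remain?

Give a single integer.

unit clause [-1] forces x1=F; simplify:
  drop 1 from [4, 3, 1] -> [4, 3]
  drop 1 from [1, 2, -4] -> [2, -4]
  satisfied 1 clause(s); 4 remain; assigned so far: [1]
unit clause [3] forces x3=T; simplify:
  drop -3 from [-2, -3] -> [-2]
  satisfied 2 clause(s); 2 remain; assigned so far: [1, 3]
unit clause [-2] forces x2=F; simplify:
  drop 2 from [2, -4] -> [-4]
  satisfied 1 clause(s); 1 remain; assigned so far: [1, 2, 3]
unit clause [-4] forces x4=F; simplify:
  satisfied 1 clause(s); 0 remain; assigned so far: [1, 2, 3, 4]

Answer: 0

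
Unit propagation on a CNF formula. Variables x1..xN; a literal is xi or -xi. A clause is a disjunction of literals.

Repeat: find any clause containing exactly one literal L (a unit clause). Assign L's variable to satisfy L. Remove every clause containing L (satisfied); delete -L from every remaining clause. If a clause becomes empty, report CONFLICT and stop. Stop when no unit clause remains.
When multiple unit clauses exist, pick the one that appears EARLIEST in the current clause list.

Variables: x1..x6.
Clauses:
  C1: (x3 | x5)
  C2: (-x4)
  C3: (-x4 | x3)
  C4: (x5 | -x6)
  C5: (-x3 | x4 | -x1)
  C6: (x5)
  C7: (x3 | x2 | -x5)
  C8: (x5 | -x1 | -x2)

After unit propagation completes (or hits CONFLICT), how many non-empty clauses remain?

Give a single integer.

Answer: 2

Derivation:
unit clause [-4] forces x4=F; simplify:
  drop 4 from [-3, 4, -1] -> [-3, -1]
  satisfied 2 clause(s); 6 remain; assigned so far: [4]
unit clause [5] forces x5=T; simplify:
  drop -5 from [3, 2, -5] -> [3, 2]
  satisfied 4 clause(s); 2 remain; assigned so far: [4, 5]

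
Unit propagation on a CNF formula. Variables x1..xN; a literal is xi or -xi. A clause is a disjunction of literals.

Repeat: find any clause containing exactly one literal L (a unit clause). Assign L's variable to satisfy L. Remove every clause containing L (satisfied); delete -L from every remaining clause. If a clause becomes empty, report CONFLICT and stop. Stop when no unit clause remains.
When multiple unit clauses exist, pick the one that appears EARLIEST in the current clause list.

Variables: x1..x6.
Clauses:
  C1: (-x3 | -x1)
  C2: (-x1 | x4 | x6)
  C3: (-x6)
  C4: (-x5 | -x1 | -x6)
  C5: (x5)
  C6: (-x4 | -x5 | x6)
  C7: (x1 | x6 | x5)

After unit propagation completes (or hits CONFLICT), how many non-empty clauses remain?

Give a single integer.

unit clause [-6] forces x6=F; simplify:
  drop 6 from [-1, 4, 6] -> [-1, 4]
  drop 6 from [-4, -5, 6] -> [-4, -5]
  drop 6 from [1, 6, 5] -> [1, 5]
  satisfied 2 clause(s); 5 remain; assigned so far: [6]
unit clause [5] forces x5=T; simplify:
  drop -5 from [-4, -5] -> [-4]
  satisfied 2 clause(s); 3 remain; assigned so far: [5, 6]
unit clause [-4] forces x4=F; simplify:
  drop 4 from [-1, 4] -> [-1]
  satisfied 1 clause(s); 2 remain; assigned so far: [4, 5, 6]
unit clause [-1] forces x1=F; simplify:
  satisfied 2 clause(s); 0 remain; assigned so far: [1, 4, 5, 6]

Answer: 0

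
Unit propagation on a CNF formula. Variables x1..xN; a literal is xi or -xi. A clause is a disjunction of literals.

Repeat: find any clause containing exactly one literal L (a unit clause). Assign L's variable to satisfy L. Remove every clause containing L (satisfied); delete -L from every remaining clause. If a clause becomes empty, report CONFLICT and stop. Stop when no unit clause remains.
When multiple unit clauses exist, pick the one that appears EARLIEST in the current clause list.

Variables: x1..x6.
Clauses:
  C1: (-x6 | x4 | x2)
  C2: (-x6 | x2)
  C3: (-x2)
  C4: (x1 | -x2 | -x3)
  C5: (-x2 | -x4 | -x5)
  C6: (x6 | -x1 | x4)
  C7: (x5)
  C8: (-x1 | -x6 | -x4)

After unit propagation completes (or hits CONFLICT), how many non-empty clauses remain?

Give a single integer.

unit clause [-2] forces x2=F; simplify:
  drop 2 from [-6, 4, 2] -> [-6, 4]
  drop 2 from [-6, 2] -> [-6]
  satisfied 3 clause(s); 5 remain; assigned so far: [2]
unit clause [-6] forces x6=F; simplify:
  drop 6 from [6, -1, 4] -> [-1, 4]
  satisfied 3 clause(s); 2 remain; assigned so far: [2, 6]
unit clause [5] forces x5=T; simplify:
  satisfied 1 clause(s); 1 remain; assigned so far: [2, 5, 6]

Answer: 1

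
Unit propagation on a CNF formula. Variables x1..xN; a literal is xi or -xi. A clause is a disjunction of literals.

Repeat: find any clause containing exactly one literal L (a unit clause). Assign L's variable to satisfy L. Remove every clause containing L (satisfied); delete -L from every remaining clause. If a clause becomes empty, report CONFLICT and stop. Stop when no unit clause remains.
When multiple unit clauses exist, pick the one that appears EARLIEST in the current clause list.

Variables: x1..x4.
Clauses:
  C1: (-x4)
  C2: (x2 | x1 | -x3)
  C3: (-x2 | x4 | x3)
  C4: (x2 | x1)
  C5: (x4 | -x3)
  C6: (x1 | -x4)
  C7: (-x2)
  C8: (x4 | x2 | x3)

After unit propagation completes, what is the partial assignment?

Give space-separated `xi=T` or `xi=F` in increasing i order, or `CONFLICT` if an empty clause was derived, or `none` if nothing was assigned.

unit clause [-4] forces x4=F; simplify:
  drop 4 from [-2, 4, 3] -> [-2, 3]
  drop 4 from [4, -3] -> [-3]
  drop 4 from [4, 2, 3] -> [2, 3]
  satisfied 2 clause(s); 6 remain; assigned so far: [4]
unit clause [-3] forces x3=F; simplify:
  drop 3 from [-2, 3] -> [-2]
  drop 3 from [2, 3] -> [2]
  satisfied 2 clause(s); 4 remain; assigned so far: [3, 4]
unit clause [-2] forces x2=F; simplify:
  drop 2 from [2, 1] -> [1]
  drop 2 from [2] -> [] (empty!)
  satisfied 2 clause(s); 2 remain; assigned so far: [2, 3, 4]
CONFLICT (empty clause)

Answer: CONFLICT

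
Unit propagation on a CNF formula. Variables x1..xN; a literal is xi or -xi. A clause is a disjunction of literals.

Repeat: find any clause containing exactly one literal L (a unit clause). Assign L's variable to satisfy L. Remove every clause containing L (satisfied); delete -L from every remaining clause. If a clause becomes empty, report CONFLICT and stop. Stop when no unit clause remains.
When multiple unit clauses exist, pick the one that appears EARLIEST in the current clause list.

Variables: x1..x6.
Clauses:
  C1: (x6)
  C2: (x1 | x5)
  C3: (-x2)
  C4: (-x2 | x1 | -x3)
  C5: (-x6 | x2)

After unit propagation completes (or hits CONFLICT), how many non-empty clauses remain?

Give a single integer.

unit clause [6] forces x6=T; simplify:
  drop -6 from [-6, 2] -> [2]
  satisfied 1 clause(s); 4 remain; assigned so far: [6]
unit clause [-2] forces x2=F; simplify:
  drop 2 from [2] -> [] (empty!)
  satisfied 2 clause(s); 2 remain; assigned so far: [2, 6]
CONFLICT (empty clause)

Answer: 1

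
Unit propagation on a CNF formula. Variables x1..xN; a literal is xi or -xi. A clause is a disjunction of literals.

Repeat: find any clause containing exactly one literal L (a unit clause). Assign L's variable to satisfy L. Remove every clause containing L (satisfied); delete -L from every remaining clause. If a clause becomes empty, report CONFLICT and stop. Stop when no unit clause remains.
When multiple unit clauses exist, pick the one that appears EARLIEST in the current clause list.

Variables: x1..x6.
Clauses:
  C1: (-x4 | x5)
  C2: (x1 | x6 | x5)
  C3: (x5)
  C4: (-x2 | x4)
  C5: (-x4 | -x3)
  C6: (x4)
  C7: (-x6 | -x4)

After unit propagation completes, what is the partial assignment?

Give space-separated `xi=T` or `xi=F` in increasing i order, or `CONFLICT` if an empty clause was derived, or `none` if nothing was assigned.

unit clause [5] forces x5=T; simplify:
  satisfied 3 clause(s); 4 remain; assigned so far: [5]
unit clause [4] forces x4=T; simplify:
  drop -4 from [-4, -3] -> [-3]
  drop -4 from [-6, -4] -> [-6]
  satisfied 2 clause(s); 2 remain; assigned so far: [4, 5]
unit clause [-3] forces x3=F; simplify:
  satisfied 1 clause(s); 1 remain; assigned so far: [3, 4, 5]
unit clause [-6] forces x6=F; simplify:
  satisfied 1 clause(s); 0 remain; assigned so far: [3, 4, 5, 6]

Answer: x3=F x4=T x5=T x6=F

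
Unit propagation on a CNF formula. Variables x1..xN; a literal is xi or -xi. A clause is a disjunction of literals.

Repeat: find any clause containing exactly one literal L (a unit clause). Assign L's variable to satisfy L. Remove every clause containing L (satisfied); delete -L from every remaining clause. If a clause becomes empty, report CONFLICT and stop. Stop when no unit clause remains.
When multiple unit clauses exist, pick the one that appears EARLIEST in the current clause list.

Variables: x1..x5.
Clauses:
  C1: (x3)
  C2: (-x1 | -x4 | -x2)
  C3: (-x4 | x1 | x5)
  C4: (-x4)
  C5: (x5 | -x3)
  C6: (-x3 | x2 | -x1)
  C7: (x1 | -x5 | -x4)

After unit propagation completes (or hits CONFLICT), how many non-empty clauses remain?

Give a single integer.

Answer: 1

Derivation:
unit clause [3] forces x3=T; simplify:
  drop -3 from [5, -3] -> [5]
  drop -3 from [-3, 2, -1] -> [2, -1]
  satisfied 1 clause(s); 6 remain; assigned so far: [3]
unit clause [-4] forces x4=F; simplify:
  satisfied 4 clause(s); 2 remain; assigned so far: [3, 4]
unit clause [5] forces x5=T; simplify:
  satisfied 1 clause(s); 1 remain; assigned so far: [3, 4, 5]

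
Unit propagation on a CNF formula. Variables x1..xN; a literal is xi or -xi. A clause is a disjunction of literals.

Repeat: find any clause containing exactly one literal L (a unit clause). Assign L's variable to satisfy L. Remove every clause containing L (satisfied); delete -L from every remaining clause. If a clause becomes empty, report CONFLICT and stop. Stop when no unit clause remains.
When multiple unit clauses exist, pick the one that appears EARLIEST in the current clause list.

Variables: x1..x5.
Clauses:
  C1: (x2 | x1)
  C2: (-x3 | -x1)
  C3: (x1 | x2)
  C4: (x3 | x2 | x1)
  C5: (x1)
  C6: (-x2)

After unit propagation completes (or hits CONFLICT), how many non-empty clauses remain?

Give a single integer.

unit clause [1] forces x1=T; simplify:
  drop -1 from [-3, -1] -> [-3]
  satisfied 4 clause(s); 2 remain; assigned so far: [1]
unit clause [-3] forces x3=F; simplify:
  satisfied 1 clause(s); 1 remain; assigned so far: [1, 3]
unit clause [-2] forces x2=F; simplify:
  satisfied 1 clause(s); 0 remain; assigned so far: [1, 2, 3]

Answer: 0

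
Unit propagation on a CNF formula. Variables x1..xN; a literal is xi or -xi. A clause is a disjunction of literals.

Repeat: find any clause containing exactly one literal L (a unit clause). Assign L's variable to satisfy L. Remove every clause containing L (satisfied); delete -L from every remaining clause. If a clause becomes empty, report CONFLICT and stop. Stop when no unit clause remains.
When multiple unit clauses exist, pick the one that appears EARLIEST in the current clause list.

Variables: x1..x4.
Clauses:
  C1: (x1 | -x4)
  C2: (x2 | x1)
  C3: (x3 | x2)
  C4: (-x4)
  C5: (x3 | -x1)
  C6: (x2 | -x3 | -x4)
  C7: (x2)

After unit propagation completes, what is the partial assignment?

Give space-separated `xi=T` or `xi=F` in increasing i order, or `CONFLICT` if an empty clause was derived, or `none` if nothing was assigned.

unit clause [-4] forces x4=F; simplify:
  satisfied 3 clause(s); 4 remain; assigned so far: [4]
unit clause [2] forces x2=T; simplify:
  satisfied 3 clause(s); 1 remain; assigned so far: [2, 4]

Answer: x2=T x4=F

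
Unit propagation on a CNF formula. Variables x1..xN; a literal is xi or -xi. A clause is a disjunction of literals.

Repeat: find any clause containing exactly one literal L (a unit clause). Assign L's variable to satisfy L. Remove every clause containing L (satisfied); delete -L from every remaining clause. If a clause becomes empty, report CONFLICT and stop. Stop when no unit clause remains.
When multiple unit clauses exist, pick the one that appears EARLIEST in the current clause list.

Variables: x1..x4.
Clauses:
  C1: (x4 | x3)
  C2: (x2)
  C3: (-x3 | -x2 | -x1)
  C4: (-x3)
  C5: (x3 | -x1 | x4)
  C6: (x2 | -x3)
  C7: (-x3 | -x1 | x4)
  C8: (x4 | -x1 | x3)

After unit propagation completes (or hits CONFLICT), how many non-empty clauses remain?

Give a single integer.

unit clause [2] forces x2=T; simplify:
  drop -2 from [-3, -2, -1] -> [-3, -1]
  satisfied 2 clause(s); 6 remain; assigned so far: [2]
unit clause [-3] forces x3=F; simplify:
  drop 3 from [4, 3] -> [4]
  drop 3 from [3, -1, 4] -> [-1, 4]
  drop 3 from [4, -1, 3] -> [4, -1]
  satisfied 3 clause(s); 3 remain; assigned so far: [2, 3]
unit clause [4] forces x4=T; simplify:
  satisfied 3 clause(s); 0 remain; assigned so far: [2, 3, 4]

Answer: 0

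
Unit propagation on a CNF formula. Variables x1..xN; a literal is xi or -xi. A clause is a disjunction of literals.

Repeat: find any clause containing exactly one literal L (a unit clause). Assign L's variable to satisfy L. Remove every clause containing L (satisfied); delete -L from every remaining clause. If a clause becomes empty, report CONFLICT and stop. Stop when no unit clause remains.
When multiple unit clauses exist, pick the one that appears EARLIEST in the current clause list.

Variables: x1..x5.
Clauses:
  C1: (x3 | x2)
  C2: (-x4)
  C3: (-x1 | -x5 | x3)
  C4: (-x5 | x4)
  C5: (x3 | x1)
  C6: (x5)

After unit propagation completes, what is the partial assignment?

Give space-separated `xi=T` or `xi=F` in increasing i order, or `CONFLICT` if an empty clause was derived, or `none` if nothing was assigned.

unit clause [-4] forces x4=F; simplify:
  drop 4 from [-5, 4] -> [-5]
  satisfied 1 clause(s); 5 remain; assigned so far: [4]
unit clause [-5] forces x5=F; simplify:
  drop 5 from [5] -> [] (empty!)
  satisfied 2 clause(s); 3 remain; assigned so far: [4, 5]
CONFLICT (empty clause)

Answer: CONFLICT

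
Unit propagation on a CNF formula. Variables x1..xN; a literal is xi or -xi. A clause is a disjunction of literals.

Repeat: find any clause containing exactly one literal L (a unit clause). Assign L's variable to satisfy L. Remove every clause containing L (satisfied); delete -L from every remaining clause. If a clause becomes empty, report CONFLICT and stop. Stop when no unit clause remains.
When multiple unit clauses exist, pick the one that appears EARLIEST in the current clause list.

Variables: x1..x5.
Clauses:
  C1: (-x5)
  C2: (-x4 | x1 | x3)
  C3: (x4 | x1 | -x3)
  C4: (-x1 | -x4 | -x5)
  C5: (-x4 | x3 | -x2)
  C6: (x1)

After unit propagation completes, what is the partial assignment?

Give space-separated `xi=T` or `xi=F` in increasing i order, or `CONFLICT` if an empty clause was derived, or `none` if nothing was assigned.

Answer: x1=T x5=F

Derivation:
unit clause [-5] forces x5=F; simplify:
  satisfied 2 clause(s); 4 remain; assigned so far: [5]
unit clause [1] forces x1=T; simplify:
  satisfied 3 clause(s); 1 remain; assigned so far: [1, 5]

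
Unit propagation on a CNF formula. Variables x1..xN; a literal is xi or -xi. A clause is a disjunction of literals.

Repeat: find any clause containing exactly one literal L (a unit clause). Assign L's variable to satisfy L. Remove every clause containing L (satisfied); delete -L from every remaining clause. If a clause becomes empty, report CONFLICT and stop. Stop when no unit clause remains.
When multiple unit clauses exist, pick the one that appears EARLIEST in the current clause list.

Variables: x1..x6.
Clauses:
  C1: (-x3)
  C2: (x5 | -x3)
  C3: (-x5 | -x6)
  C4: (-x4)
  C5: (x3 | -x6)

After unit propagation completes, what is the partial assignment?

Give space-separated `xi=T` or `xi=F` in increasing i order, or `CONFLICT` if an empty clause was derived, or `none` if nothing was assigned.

Answer: x3=F x4=F x6=F

Derivation:
unit clause [-3] forces x3=F; simplify:
  drop 3 from [3, -6] -> [-6]
  satisfied 2 clause(s); 3 remain; assigned so far: [3]
unit clause [-4] forces x4=F; simplify:
  satisfied 1 clause(s); 2 remain; assigned so far: [3, 4]
unit clause [-6] forces x6=F; simplify:
  satisfied 2 clause(s); 0 remain; assigned so far: [3, 4, 6]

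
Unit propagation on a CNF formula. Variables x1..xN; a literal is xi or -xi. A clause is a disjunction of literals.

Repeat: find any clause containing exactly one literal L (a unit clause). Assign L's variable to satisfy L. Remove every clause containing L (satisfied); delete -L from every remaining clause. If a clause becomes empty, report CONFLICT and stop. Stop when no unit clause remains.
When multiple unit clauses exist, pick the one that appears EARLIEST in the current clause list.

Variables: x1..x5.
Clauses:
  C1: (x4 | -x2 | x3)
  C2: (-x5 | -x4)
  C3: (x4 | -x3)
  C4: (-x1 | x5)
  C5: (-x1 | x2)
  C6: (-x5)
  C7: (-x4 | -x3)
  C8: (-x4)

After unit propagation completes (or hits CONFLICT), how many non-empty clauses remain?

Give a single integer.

unit clause [-5] forces x5=F; simplify:
  drop 5 from [-1, 5] -> [-1]
  satisfied 2 clause(s); 6 remain; assigned so far: [5]
unit clause [-1] forces x1=F; simplify:
  satisfied 2 clause(s); 4 remain; assigned so far: [1, 5]
unit clause [-4] forces x4=F; simplify:
  drop 4 from [4, -2, 3] -> [-2, 3]
  drop 4 from [4, -3] -> [-3]
  satisfied 2 clause(s); 2 remain; assigned so far: [1, 4, 5]
unit clause [-3] forces x3=F; simplify:
  drop 3 from [-2, 3] -> [-2]
  satisfied 1 clause(s); 1 remain; assigned so far: [1, 3, 4, 5]
unit clause [-2] forces x2=F; simplify:
  satisfied 1 clause(s); 0 remain; assigned so far: [1, 2, 3, 4, 5]

Answer: 0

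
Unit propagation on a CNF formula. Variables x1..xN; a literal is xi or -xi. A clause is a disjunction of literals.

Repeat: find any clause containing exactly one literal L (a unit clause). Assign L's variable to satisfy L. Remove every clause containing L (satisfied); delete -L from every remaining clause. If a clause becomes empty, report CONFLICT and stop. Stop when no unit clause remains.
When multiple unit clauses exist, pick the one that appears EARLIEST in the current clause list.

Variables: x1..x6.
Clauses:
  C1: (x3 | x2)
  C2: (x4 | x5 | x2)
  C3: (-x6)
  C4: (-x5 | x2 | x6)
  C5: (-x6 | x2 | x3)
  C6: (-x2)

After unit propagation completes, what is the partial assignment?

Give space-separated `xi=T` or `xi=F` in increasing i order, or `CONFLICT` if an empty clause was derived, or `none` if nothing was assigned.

Answer: x2=F x3=T x4=T x5=F x6=F

Derivation:
unit clause [-6] forces x6=F; simplify:
  drop 6 from [-5, 2, 6] -> [-5, 2]
  satisfied 2 clause(s); 4 remain; assigned so far: [6]
unit clause [-2] forces x2=F; simplify:
  drop 2 from [3, 2] -> [3]
  drop 2 from [4, 5, 2] -> [4, 5]
  drop 2 from [-5, 2] -> [-5]
  satisfied 1 clause(s); 3 remain; assigned so far: [2, 6]
unit clause [3] forces x3=T; simplify:
  satisfied 1 clause(s); 2 remain; assigned so far: [2, 3, 6]
unit clause [-5] forces x5=F; simplify:
  drop 5 from [4, 5] -> [4]
  satisfied 1 clause(s); 1 remain; assigned so far: [2, 3, 5, 6]
unit clause [4] forces x4=T; simplify:
  satisfied 1 clause(s); 0 remain; assigned so far: [2, 3, 4, 5, 6]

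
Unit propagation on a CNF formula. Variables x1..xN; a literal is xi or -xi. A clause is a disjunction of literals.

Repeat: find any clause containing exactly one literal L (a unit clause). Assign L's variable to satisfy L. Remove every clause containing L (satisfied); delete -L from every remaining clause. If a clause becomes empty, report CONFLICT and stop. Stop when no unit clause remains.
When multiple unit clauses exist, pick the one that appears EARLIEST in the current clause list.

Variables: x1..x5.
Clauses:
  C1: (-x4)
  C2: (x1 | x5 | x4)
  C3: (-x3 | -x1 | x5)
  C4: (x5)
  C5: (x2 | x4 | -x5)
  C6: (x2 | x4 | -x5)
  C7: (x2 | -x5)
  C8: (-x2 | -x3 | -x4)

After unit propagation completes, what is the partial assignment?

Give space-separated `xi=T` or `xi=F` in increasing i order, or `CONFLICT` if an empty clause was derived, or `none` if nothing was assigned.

unit clause [-4] forces x4=F; simplify:
  drop 4 from [1, 5, 4] -> [1, 5]
  drop 4 from [2, 4, -5] -> [2, -5]
  drop 4 from [2, 4, -5] -> [2, -5]
  satisfied 2 clause(s); 6 remain; assigned so far: [4]
unit clause [5] forces x5=T; simplify:
  drop -5 from [2, -5] -> [2]
  drop -5 from [2, -5] -> [2]
  drop -5 from [2, -5] -> [2]
  satisfied 3 clause(s); 3 remain; assigned so far: [4, 5]
unit clause [2] forces x2=T; simplify:
  satisfied 3 clause(s); 0 remain; assigned so far: [2, 4, 5]

Answer: x2=T x4=F x5=T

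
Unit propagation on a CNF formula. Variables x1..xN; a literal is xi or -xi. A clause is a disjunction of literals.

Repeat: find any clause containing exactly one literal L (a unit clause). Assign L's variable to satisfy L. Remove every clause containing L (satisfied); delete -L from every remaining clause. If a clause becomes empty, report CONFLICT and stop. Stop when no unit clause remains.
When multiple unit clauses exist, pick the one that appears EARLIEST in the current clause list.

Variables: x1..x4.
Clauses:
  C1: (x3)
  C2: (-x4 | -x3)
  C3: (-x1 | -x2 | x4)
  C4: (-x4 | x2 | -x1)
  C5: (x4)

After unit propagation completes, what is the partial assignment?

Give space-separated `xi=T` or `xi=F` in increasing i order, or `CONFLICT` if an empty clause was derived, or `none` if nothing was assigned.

unit clause [3] forces x3=T; simplify:
  drop -3 from [-4, -3] -> [-4]
  satisfied 1 clause(s); 4 remain; assigned so far: [3]
unit clause [-4] forces x4=F; simplify:
  drop 4 from [-1, -2, 4] -> [-1, -2]
  drop 4 from [4] -> [] (empty!)
  satisfied 2 clause(s); 2 remain; assigned so far: [3, 4]
CONFLICT (empty clause)

Answer: CONFLICT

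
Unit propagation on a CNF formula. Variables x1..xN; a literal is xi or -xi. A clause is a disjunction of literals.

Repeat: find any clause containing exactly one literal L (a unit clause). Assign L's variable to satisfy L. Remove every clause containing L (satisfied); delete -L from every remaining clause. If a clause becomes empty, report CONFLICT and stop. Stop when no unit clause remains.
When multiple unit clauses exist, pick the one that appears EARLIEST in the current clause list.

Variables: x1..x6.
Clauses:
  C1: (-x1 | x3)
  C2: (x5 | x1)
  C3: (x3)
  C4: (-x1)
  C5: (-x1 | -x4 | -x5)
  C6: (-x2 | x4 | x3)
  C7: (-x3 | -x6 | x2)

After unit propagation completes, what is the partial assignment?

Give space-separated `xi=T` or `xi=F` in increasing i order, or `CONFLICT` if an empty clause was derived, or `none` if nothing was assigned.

unit clause [3] forces x3=T; simplify:
  drop -3 from [-3, -6, 2] -> [-6, 2]
  satisfied 3 clause(s); 4 remain; assigned so far: [3]
unit clause [-1] forces x1=F; simplify:
  drop 1 from [5, 1] -> [5]
  satisfied 2 clause(s); 2 remain; assigned so far: [1, 3]
unit clause [5] forces x5=T; simplify:
  satisfied 1 clause(s); 1 remain; assigned so far: [1, 3, 5]

Answer: x1=F x3=T x5=T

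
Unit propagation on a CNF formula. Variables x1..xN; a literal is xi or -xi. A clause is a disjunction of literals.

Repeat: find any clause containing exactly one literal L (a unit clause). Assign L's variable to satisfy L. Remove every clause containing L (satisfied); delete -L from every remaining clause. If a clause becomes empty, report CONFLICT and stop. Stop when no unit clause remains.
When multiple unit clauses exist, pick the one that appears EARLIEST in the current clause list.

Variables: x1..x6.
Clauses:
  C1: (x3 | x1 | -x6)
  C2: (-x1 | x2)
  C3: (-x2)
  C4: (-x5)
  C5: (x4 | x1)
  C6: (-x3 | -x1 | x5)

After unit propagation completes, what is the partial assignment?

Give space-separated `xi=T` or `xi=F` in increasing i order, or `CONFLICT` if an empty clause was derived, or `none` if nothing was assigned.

Answer: x1=F x2=F x4=T x5=F

Derivation:
unit clause [-2] forces x2=F; simplify:
  drop 2 from [-1, 2] -> [-1]
  satisfied 1 clause(s); 5 remain; assigned so far: [2]
unit clause [-1] forces x1=F; simplify:
  drop 1 from [3, 1, -6] -> [3, -6]
  drop 1 from [4, 1] -> [4]
  satisfied 2 clause(s); 3 remain; assigned so far: [1, 2]
unit clause [-5] forces x5=F; simplify:
  satisfied 1 clause(s); 2 remain; assigned so far: [1, 2, 5]
unit clause [4] forces x4=T; simplify:
  satisfied 1 clause(s); 1 remain; assigned so far: [1, 2, 4, 5]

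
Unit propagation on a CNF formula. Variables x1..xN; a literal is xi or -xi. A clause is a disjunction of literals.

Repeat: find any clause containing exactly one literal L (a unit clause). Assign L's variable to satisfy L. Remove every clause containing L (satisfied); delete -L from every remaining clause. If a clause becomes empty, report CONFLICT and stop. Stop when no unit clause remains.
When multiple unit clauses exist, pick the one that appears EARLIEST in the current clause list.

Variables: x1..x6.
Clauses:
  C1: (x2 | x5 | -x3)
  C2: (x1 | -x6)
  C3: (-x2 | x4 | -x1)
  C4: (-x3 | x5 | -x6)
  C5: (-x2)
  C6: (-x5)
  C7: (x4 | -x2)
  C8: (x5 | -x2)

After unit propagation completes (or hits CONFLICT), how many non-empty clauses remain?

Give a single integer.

Answer: 1

Derivation:
unit clause [-2] forces x2=F; simplify:
  drop 2 from [2, 5, -3] -> [5, -3]
  satisfied 4 clause(s); 4 remain; assigned so far: [2]
unit clause [-5] forces x5=F; simplify:
  drop 5 from [5, -3] -> [-3]
  drop 5 from [-3, 5, -6] -> [-3, -6]
  satisfied 1 clause(s); 3 remain; assigned so far: [2, 5]
unit clause [-3] forces x3=F; simplify:
  satisfied 2 clause(s); 1 remain; assigned so far: [2, 3, 5]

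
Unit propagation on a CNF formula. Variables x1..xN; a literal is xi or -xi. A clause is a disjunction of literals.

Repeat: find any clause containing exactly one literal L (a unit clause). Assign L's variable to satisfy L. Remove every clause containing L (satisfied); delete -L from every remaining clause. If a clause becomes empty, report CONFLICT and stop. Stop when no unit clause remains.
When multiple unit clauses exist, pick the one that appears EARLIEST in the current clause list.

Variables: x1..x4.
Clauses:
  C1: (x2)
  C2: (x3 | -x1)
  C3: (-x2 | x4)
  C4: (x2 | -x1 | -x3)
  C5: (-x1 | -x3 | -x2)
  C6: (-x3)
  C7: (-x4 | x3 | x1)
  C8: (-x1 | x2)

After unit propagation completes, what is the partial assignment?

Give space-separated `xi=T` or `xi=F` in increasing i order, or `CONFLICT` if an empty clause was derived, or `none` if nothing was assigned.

unit clause [2] forces x2=T; simplify:
  drop -2 from [-2, 4] -> [4]
  drop -2 from [-1, -3, -2] -> [-1, -3]
  satisfied 3 clause(s); 5 remain; assigned so far: [2]
unit clause [4] forces x4=T; simplify:
  drop -4 from [-4, 3, 1] -> [3, 1]
  satisfied 1 clause(s); 4 remain; assigned so far: [2, 4]
unit clause [-3] forces x3=F; simplify:
  drop 3 from [3, -1] -> [-1]
  drop 3 from [3, 1] -> [1]
  satisfied 2 clause(s); 2 remain; assigned so far: [2, 3, 4]
unit clause [-1] forces x1=F; simplify:
  drop 1 from [1] -> [] (empty!)
  satisfied 1 clause(s); 1 remain; assigned so far: [1, 2, 3, 4]
CONFLICT (empty clause)

Answer: CONFLICT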